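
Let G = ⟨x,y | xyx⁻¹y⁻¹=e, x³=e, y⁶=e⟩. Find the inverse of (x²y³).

The order of (x²y³) is 6 (smallest k with (x²y³)ᵏ = e), so (x²y³)⁻¹ = (x²y³)⁵ = xy³.
Check: (x²y³) · (xy³) → (x²y³) · x = y³;   (y³) · y³ = e, giving e as required.

Answer: xy³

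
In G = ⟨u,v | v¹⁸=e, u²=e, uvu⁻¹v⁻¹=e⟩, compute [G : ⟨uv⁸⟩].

First find ord(uv⁸) by computing successive powers:
  (uv⁸)¹ = uv⁸, (uv⁸)² = v¹⁶, (uv⁸)³ = uv⁶, (uv⁸)⁴ = v¹⁴, (uv⁸)⁵ = uv⁴, (uv⁸)⁶ = v¹², (uv⁸)⁷ = uv², (uv⁸)⁸ = v¹⁰, (uv⁸)⁹ = u, (uv⁸)¹⁰ = v⁸, (uv⁸)¹¹ = uv¹⁶, (uv⁸)¹² = v⁶, (uv⁸)¹³ = uv¹⁴, (uv⁸)¹⁴ = v⁴, (uv⁸)¹⁵ = uv¹², (uv⁸)¹⁶ = v², (uv⁸)¹⁷ = uv¹⁰, (uv⁸)¹⁸ = e.
So |⟨uv⁸⟩| = ord(uv⁸) = 18. With |G| = 36, by Lagrange [G : ⟨uv⁸⟩] = 36/18 = 2.

Answer: 2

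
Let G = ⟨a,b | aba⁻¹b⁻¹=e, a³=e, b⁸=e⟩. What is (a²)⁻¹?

The order of (a²) is 3 (smallest k with (a²)ᵏ = e), so (a²)⁻¹ = (a²)² = a.
Check: (a²) · a → (a²) · a = e, giving e as required.

Answer: a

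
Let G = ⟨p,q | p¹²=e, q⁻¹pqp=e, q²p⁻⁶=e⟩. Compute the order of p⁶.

Compute successive powers until reaching e:
  (p⁶)¹ = p⁶, (p⁶)² = e.
The smallest positive k with (p⁶)ᵏ = e is 2.

Answer: 2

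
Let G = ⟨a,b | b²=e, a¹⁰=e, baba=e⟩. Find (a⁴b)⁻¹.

The order of (a⁴b) is 2 (smallest k with (a⁴b)ᵏ = e), so (a⁴b)⁻¹ = (a⁴b)¹ = a⁴b.
Check: (a⁴b) · (a⁴b) → (a⁴b) · a⁴ = b;   b · b = e, giving e as required.

Answer: a⁴b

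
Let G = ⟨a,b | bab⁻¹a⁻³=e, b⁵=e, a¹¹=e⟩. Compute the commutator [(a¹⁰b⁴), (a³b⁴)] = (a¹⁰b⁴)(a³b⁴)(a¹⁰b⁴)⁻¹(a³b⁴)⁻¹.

[(a¹⁰b⁴), (a³b⁴)] = (a¹⁰b⁴)·(a³b⁴)·(a¹⁰b⁴)⁻¹·(a³b⁴)⁻¹.
  (a¹⁰b⁴) · (a³b⁴) = b³
  (b³) · (a³b) = a⁴b⁴
  (a⁴b⁴) · (a²b) = a

Answer: a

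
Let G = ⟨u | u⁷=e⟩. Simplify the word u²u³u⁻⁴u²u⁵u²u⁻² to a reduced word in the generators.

Multiply left to right, reducing at each step:
  (u²) · u³ = u⁵
  (u⁵) · u⁻⁴ = u
  u · u² = u³
  (u³) · u⁵ = u
  u · u² = u³
  (u³) · u⁻² = u

Answer: u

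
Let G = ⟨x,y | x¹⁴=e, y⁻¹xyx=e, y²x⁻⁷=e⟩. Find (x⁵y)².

Compute successive powers of (x⁵y), reducing at each step:
  (x⁵y)²: (x⁵y) · x⁵ = y;   y · y = x⁷

Answer: x⁷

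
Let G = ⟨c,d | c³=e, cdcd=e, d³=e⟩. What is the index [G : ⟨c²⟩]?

First find ord(c²) by computing successive powers:
  (c²)¹ = c², (c²)² = c, (c²)³ = e.
So |⟨c²⟩| = ord(c²) = 3. With |G| = 12, by Lagrange [G : ⟨c²⟩] = 12/3 = 4.

Answer: 4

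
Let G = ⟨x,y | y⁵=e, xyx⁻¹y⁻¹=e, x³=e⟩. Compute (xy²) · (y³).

Compute (xy²) · (y³) by multiplying left to right and reducing via the relations at each step:
  (xy²) · y³ = x

Answer: x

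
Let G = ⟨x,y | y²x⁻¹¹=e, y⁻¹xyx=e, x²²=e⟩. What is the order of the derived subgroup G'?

G' = [G, G] is generated by all commutators. The generator-pair commutators are: [x, y] = x².
The subgroup they normally generate is {e, x², x⁴, x⁶, x⁸, x¹⁰, x¹², x¹⁴, x¹⁶, x¹⁸, x²⁰}, of order 11.
Check: |G/G'| = 44/11 = 4 is the order of the abelianisation.

Answer: 11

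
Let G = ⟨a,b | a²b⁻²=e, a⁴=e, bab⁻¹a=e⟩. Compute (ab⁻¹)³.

Compute successive powers of (ab⁻¹), reducing at each step:
  (ab⁻¹)²: (ab⁻¹) · a = b⁻¹;   (b⁻¹) · b⁻¹ = a²
  (ab⁻¹)³: (a²) · a = a³;   (a³) · b⁻¹ = ab

Answer: ab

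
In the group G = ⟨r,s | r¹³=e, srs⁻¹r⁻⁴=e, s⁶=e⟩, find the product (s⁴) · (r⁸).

Compute (s⁴) · (r⁸) by multiplying left to right and reducing via the relations at each step:
  (s⁴) · r⁸ = r⁷s⁴

Answer: r⁷s⁴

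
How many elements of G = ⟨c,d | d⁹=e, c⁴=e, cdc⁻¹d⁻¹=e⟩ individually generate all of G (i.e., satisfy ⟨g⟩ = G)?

G is cyclic of order 36. An element generates G iff its order is 36, and a cyclic group of order 36 has exactly φ(36) = 12 such elements.

Answer: 12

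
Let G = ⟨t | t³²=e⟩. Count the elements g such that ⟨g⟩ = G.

G is cyclic of order 32. An element generates G iff its order is 32, and a cyclic group of order 32 has exactly φ(32) = 16 such elements.

Answer: 16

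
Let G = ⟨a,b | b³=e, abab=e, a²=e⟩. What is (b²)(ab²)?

Compute (b²) · (ab²) by multiplying left to right and reducing via the relations at each step:
  (b²) · a = ab
  (ab) · b² = a

Answer: a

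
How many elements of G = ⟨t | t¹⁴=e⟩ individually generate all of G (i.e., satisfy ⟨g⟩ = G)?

G is cyclic of order 14. An element generates G iff its order is 14, and a cyclic group of order 14 has exactly φ(14) = 6 such elements.

Answer: 6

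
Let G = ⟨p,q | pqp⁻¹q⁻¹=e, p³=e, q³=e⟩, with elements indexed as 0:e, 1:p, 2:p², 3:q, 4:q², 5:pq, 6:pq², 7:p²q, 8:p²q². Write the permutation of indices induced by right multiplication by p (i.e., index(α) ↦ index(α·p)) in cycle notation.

(0 1 2)(3 5 7)(4 6 8)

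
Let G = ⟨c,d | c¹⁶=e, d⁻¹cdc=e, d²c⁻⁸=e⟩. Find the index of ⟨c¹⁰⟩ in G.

First find ord(c¹⁰) by computing successive powers:
  (c¹⁰)¹ = c¹⁰, (c¹⁰)² = c⁴, (c¹⁰)³ = c¹⁴, (c¹⁰)⁴ = c⁸, (c¹⁰)⁵ = c², (c¹⁰)⁶ = c¹², (c¹⁰)⁷ = c⁶, (c¹⁰)⁸ = e.
So |⟨c¹⁰⟩| = ord(c¹⁰) = 8. With |G| = 32, by Lagrange [G : ⟨c¹⁰⟩] = 32/8 = 4.

Answer: 4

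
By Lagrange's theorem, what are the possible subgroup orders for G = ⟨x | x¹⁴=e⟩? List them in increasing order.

|G| = 14 = 2 · 7. By Lagrange's theorem the order of any subgroup divides 14; the divisors of 14 are 1, 2, 7, 14.

Answer: 1, 2, 7, 14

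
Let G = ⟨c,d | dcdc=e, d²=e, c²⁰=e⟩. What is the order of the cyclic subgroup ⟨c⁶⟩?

|⟨c⁶⟩| equals the order of c⁶. Compute successive powers until reaching e:
  (c⁶)¹ = c⁶, (c⁶)² = c¹², (c⁶)³ = c¹⁸, (c⁶)⁴ = c⁴, (c⁶)⁵ = c¹⁰, (c⁶)⁶ = c¹⁶, (c⁶)⁷ = c², (c⁶)⁸ = c⁸, (c⁶)⁹ = c¹⁴, (c⁶)¹⁰ = e.
The smallest positive k with (c⁶)ᵏ = e is 10, so |⟨c⁶⟩| = 10.

Answer: 10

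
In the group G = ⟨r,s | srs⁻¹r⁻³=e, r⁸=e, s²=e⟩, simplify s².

Compute successive powers of s, reducing at each step:
  s²: s · s = e

Answer: e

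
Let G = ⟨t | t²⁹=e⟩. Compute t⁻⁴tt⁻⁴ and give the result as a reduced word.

Multiply left to right, reducing at each step:
  (t²⁵) · t = t²⁶
  (t²⁶) · t⁻⁴ = t²²

Answer: t²²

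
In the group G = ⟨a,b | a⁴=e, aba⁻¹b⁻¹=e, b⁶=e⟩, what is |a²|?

Compute successive powers until reaching e:
  (a²)¹ = a², (a²)² = e.
The smallest positive k with (a²)ᵏ = e is 2.

Answer: 2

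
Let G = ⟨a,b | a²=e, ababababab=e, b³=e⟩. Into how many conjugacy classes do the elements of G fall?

The conjugacy classes (representative and size) are:
  [e] (size 1), [abab²abab²a] (size 15), [babab²a] (size 20), [ab²ab²a] (size 12), [b²abab²] (size 12).
Class equation: 1 + 15 + 20 + 12 + 12 = 60 = |G|. So G has 5 conjugacy classes.

Answer: 5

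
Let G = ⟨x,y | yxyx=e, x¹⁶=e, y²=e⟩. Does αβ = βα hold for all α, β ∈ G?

x·y = xy but y·x = x¹⁵y, so x·y ≠ y·x and G is not abelian.

Answer: No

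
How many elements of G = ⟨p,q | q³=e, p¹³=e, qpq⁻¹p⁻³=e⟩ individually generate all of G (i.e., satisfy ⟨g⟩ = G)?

⟨g⟩ = G would require ord(g) = |G| = 39, but the maximum element order in G is 13 < 39. So G is not cyclic and no single element generates it: the count is 0.

Answer: 0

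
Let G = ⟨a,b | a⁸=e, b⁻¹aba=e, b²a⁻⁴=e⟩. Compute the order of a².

Compute successive powers until reaching e:
  (a²)¹ = a², (a²)² = a⁴, (a²)³ = a⁶, (a²)⁴ = e.
The smallest positive k with (a²)ᵏ = e is 4.

Answer: 4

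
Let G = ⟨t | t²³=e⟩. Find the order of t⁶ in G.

Compute successive powers until reaching e:
  (t⁶)¹ = t⁶, (t⁶)² = t¹², (t⁶)³ = t¹⁸, (t⁶)⁴ = t, (t⁶)⁵ = t⁷, (t⁶)⁶ = t¹³, (t⁶)⁷ = t¹⁹, (t⁶)⁸ = t², (t⁶)⁹ = t⁸, (t⁶)¹⁰ = t¹⁴, (t⁶)¹¹ = t²⁰, (t⁶)¹² = t³, (t⁶)¹³ = t⁹, (t⁶)¹⁴ = t¹⁵, (t⁶)¹⁵ = t²¹, (t⁶)¹⁶ = t⁴, (t⁶)¹⁷ = t¹⁰, (t⁶)¹⁸ = t¹⁶, (t⁶)¹⁹ = t²², (t⁶)²⁰ = t⁵, (t⁶)²¹ = t¹¹, (t⁶)²² = t¹⁷, (t⁶)²³ = e.
The smallest positive k with (t⁶)ᵏ = e is 23.

Answer: 23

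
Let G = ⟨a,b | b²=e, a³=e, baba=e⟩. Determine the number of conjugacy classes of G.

The conjugacy classes (representative and size) are:
  [e] (size 1), [a] (size 2), [ab] (size 3).
Class equation: 1 + 2 + 3 = 6 = |G|. So G has 3 conjugacy classes.

Answer: 3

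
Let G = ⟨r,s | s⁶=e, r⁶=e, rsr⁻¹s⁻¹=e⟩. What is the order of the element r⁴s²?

Compute successive powers until reaching e:
  (r⁴s²)¹ = r⁴s², (r⁴s²)² = r²s⁴, (r⁴s²)³ = e.
The smallest positive k with (r⁴s²)ᵏ = e is 3.

Answer: 3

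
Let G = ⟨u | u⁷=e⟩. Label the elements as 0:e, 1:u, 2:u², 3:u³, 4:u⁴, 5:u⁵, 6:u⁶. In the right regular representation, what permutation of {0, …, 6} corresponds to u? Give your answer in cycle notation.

(0 1 2 3 4 5 6)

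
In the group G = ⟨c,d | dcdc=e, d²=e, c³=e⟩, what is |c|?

Compute successive powers until reaching e:
  c¹ = c, c² = c², c³ = e.
The smallest positive k with cᵏ = e is 3.

Answer: 3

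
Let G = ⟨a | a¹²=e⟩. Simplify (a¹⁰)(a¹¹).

Compute (a¹⁰) · (a¹¹) by multiplying left to right and reducing via the relations at each step:
  (a¹⁰) · a¹¹ = a⁹

Answer: a⁹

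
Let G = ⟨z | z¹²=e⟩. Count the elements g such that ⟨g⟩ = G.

G is cyclic of order 12. An element generates G iff its order is 12, and a cyclic group of order 12 has exactly φ(12) = 4 such elements.

Answer: 4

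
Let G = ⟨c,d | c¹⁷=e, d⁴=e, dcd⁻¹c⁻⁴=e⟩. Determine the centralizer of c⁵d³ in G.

⟨c⁵d³⟩ ⊆ C_G(c⁵d³) since powers of c⁵d³ commute with c⁵d³; so |C_G(c⁵d³)| ≥ |⟨c⁵d³⟩| = 4.
By orbit–stabilizer, |C_G(c⁵d³)| = |G| / |conj. class of c⁵d³| = 68 / 17 = 4.
The 4 elements commuting with c⁵d³ are {e, c²d², c⁵d³, c¹⁴d}.

Answer: {e, c²d², c⁵d³, c¹⁴d}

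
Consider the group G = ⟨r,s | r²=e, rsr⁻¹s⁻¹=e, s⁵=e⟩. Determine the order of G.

Enumerate words in the generators, reducing via the relations: the distinct elements are
  {e, r, s, rs, s², s³, s⁴, rs², rs³, rs⁴}.
No further products give new elements, so |G| = 10.

Answer: 10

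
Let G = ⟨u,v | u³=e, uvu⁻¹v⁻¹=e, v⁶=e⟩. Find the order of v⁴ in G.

Compute successive powers until reaching e:
  (v⁴)¹ = v⁴, (v⁴)² = v², (v⁴)³ = e.
The smallest positive k with (v⁴)ᵏ = e is 3.

Answer: 3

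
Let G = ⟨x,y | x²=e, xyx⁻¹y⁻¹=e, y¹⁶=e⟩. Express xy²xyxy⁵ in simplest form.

Multiply left to right, reducing at each step:
  x · y² = xy²
  (xy²) · x = y²
  (y²) · y = y³
  (y³) · x = xy³
  (xy³) · y⁵ = xy⁸

Answer: xy⁸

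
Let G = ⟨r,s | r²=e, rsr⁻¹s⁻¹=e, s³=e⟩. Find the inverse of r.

The order of r is 2 (smallest k with rᵏ = e), so r⁻¹ = r¹ = r.
Check: r · r → r · r = e, giving e as required.

Answer: r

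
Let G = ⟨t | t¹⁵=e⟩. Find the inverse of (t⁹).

The order of (t⁹) is 5 (smallest k with (t⁹)ᵏ = e), so (t⁹)⁻¹ = (t⁹)⁴ = t⁶.
Check: (t⁹) · (t⁶) → (t⁹) · t⁶ = e, giving e as required.

Answer: t⁶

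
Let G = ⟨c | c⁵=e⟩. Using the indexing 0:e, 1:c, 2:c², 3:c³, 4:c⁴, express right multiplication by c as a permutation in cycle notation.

(0 1 2 3 4)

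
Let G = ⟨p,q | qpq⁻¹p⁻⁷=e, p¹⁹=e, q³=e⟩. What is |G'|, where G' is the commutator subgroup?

G' = [G, G] is generated by all commutators. The generator-pair commutators are: [p, q] = p¹³.
The subgroup they normally generate is {e, p, p², p³, p⁴, p⁵, p⁶, p⁷, p⁸, p⁹, p¹⁰, p¹¹, p¹², p¹³, p¹⁴, p¹⁵, p¹⁶, p¹⁷, p¹⁸}, of order 19.
Check: |G/G'| = 57/19 = 3 is the order of the abelianisation.

Answer: 19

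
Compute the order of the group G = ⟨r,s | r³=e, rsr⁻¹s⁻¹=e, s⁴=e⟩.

Enumerate words in the generators, reducing via the relations: the distinct elements are
  {e, r, s, rs, r², s², s³, rs², rs³, r²s, r²s², r²s³}.
No further products give new elements, so |G| = 12.

Answer: 12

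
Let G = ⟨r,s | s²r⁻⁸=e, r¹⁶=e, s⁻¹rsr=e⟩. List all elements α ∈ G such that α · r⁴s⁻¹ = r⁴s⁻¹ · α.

⟨r⁴s⁻¹⟩ ⊆ C_G(r⁴s⁻¹) since powers of r⁴s⁻¹ commute with r⁴s⁻¹; so |C_G(r⁴s⁻¹)| ≥ |⟨r⁴s⁻¹⟩| = 4.
By orbit–stabilizer, |C_G(r⁴s⁻¹)| = |G| / |conj. class of r⁴s⁻¹| = 32 / 8 = 4.
The 4 elements commuting with r⁴s⁻¹ are {e, r⁸, r⁴s, r⁴s⁻¹}.

Answer: {e, r⁸, r⁴s, r⁴s⁻¹}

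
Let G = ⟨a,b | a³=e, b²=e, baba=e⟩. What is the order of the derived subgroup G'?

G' = [G, G] is generated by all commutators. The generator-pair commutators are: [a, b] = a².
The subgroup they normally generate is {e, a, a²}, of order 3.
Check: |G/G'| = 6/3 = 2 is the order of the abelianisation.

Answer: 3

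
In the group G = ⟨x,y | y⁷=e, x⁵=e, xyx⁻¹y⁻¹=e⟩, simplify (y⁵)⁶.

Compute successive powers of (y⁵), reducing at each step:
  (y⁵)²: (y⁵) · y⁵ = y³
  (y⁵)³: (y³) · y⁵ = y
  (y⁵)⁴: y · y⁵ = y⁶
  (y⁵)⁵: (y⁶) · y⁵ = y⁴
  (y⁵)⁶: (y⁴) · y⁵ = y²

Answer: y²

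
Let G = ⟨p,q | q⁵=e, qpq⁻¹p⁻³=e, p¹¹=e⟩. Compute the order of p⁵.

Compute successive powers until reaching e:
  (p⁵)¹ = p⁵, (p⁵)² = p¹⁰, (p⁵)³ = p⁴, (p⁵)⁴ = p⁹, (p⁵)⁵ = p³, (p⁵)⁶ = p⁸, (p⁵)⁷ = p², (p⁵)⁸ = p⁷, (p⁵)⁹ = p, (p⁵)¹⁰ = p⁶, (p⁵)¹¹ = e.
The smallest positive k with (p⁵)ᵏ = e is 11.

Answer: 11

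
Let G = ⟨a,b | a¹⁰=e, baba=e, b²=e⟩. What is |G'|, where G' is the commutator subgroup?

G' = [G, G] is generated by all commutators. The generator-pair commutators are: [a, b] = a².
The subgroup they normally generate is {e, a², a⁴, a⁶, a⁸}, of order 5.
Check: |G/G'| = 20/5 = 4 is the order of the abelianisation.

Answer: 5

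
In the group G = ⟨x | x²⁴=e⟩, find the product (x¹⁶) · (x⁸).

Compute (x¹⁶) · (x⁸) by multiplying left to right and reducing via the relations at each step:
  (x¹⁶) · x⁸ = e

Answer: e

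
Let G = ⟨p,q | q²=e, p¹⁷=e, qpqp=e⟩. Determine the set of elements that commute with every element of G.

An element z ∈ Z(G) iff z commutes with every generator.
For example e is central: e·p = p = p·e; e·q = q = q·e.
Whereas p ∉ Z(G) since p·q = pq ≠ p¹⁶q = q·p.
Checking each of the 34 elements this way gives Z(G) = {e}, of order 1.

Answer: {e}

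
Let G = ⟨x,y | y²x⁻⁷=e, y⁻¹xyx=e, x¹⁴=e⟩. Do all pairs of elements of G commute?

x·y = xy but y·x = x⁶y⁻¹, so x·y ≠ y·x and G is not abelian.

Answer: No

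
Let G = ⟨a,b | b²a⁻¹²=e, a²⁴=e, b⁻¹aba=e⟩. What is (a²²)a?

Compute (a²²) · a by multiplying left to right and reducing via the relations at each step:
  (a²²) · a = a²³

Answer: a²³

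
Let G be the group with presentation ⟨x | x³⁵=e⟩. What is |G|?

G is generated by a single element, so G is cyclic. The relator gives x³⁵ = e and no smaller power is forced to be e, so the 35 powers {e, x, x², x³, x⁴, x⁵, x⁶, x⁷, x⁸, x⁹, x²², x²³, x²¹, x²⁰, x²⁴, x²⁵, x²⁶, x²⁷, x²⁸, x²⁹, x³², x³³, x³¹, x³⁰, x³⁴, x¹², x¹³, x¹¹, x¹⁰, x¹⁴, x¹⁵, x¹⁶, x¹⁷, x¹⁸, x¹⁹} are distinct. Hence |G| = 35.

Answer: 35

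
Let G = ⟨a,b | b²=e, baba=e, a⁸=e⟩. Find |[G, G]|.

G' = [G, G] is generated by all commutators. The generator-pair commutators are: [a, b] = a².
The subgroup they normally generate is {e, a², a⁴, a⁶}, of order 4.
Check: |G/G'| = 16/4 = 4 is the order of the abelianisation.

Answer: 4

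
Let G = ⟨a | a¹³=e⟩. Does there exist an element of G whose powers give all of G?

|G| = 13. The element a has order 13 (its powers give 13 distinct elements), so ⟨a⟩ = G and G is cyclic.

Answer: Yes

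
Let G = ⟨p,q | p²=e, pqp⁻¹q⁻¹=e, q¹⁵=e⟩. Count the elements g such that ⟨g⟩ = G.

G is cyclic of order 30. An element generates G iff its order is 30, and a cyclic group of order 30 has exactly φ(30) = 8 such elements.

Answer: 8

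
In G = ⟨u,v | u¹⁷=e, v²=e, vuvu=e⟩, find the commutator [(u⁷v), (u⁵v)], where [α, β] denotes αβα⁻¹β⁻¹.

[(u⁷v), (u⁵v)] = (u⁷v)·(u⁵v)·(u⁷v)⁻¹·(u⁵v)⁻¹.
  (u⁷v) · (u⁵v) = u²
  (u²) · (u⁷v) = u⁹v
  (u⁹v) · (u⁵v) = u⁴

Answer: u⁴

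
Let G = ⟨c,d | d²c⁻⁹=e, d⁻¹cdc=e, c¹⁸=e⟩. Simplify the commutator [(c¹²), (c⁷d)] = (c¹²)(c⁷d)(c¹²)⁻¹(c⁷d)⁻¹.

[(c¹²), (c⁷d)] = (c¹²)·(c⁷d)·(c¹²)⁻¹·(c⁷d)⁻¹.
  (c¹²) · (c⁷d) = cd
  (cd) · (c⁶) = c⁴d⁻¹
  (c⁴d⁻¹) · (c⁷d⁻¹) = c⁶

Answer: c⁶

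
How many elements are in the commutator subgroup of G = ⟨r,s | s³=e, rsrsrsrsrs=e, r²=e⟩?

G' = [G, G] is generated by all commutators. The generator-pair commutators are: [r, s] = rsrs².
The subgroup they normally generate is {e, r, s, s², rs, rsr, rsrs, rsrsr, s²rs²r, s²rs², s²r, rs², sr, srs, srsr, rs²rs²r, rs²rs², rs²r, s²rs, s²rsr, s²rsrs, srs²rs², srs²r, srs², rsrs², rs²rs, rs²rsr, rs²rsrs, rsrs²rs², rsrs²r, s²rs²rs, rsrs²rs, rsrs²rsr, rsrs²rsrs, s²rs²rsrs², s²rs²rsr, s²rs²rsrs, s²rsrs²rs², s²rsrs²r, s²rsrs², srsrs², srs²rs, srs²rsr, srs²rsrs, srsrs²rs², srsrs²r, srsrs²rs, rs²rsrs²rs², rs²rsrs²r, rs²rsrs², s²rsrs²rs, s²rsrs²rsr, srs²rsrs²r, srs²rsrs², rs²rsrs²rs, rs²rsrs²rsr, rsrs²rsrs²r, rsrs²rsrs², rsrs²rsrs²rs, srs²rsrs²rs}, of order 60.
Check: |G/G'| = 60/60 = 1 is the order of the abelianisation.

Answer: 60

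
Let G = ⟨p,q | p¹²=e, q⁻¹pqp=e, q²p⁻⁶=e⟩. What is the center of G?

An element z ∈ Z(G) iff z commutes with every generator.
For example p⁶ is central: (p⁶)·p = p⁷ = p·(p⁶); (p⁶)·q = q⁻¹ = q·(p⁶).
Whereas p ∉ Z(G) since p·q = pq ≠ p⁵q⁻¹ = q·p.
Checking each of the 24 elements this way gives Z(G) = {e, p⁶}, of order 2.

Answer: {e, p⁶}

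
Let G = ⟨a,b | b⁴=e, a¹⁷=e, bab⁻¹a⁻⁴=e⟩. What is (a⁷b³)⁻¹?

The order of (a⁷b³) is 4 (smallest k with (a⁷b³)ᵏ = e), so (a⁷b³)⁻¹ = (a⁷b³)³ = a⁶b.
Check: (a⁷b³) · (a⁶b) → (a⁷b³) · a⁶ = b³;   (b³) · b = e, giving e as required.

Answer: a⁶b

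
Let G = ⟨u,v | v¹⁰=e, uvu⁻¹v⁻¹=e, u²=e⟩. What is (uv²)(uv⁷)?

Compute (uv²) · (uv⁷) by multiplying left to right and reducing via the relations at each step:
  (uv²) · u = v²
  (v²) · v⁷ = v⁹

Answer: v⁹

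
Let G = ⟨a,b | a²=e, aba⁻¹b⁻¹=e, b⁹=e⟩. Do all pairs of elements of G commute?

Each pair of generators commutes: a·b = ab = b·a. Since the generators pairwise commute, every element of G commutes with every other, so G is abelian.

Answer: Yes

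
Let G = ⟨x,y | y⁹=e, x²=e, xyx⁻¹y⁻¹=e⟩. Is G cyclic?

|G| = 18. The element xy has order 18 (its powers give 18 distinct elements), so ⟨xy⟩ = G and G is cyclic.

Answer: Yes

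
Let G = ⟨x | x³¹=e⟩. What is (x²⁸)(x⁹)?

Compute (x²⁸) · (x⁹) by multiplying left to right and reducing via the relations at each step:
  (x²⁸) · x⁹ = x⁶

Answer: x⁶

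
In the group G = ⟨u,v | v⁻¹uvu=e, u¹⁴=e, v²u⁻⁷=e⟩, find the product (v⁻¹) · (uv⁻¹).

Compute (v⁻¹) · (uv⁻¹) by multiplying left to right and reducing via the relations at each step:
  (v⁻¹) · u = u⁶v
  (u⁶v) · v⁻¹ = u⁶

Answer: u⁶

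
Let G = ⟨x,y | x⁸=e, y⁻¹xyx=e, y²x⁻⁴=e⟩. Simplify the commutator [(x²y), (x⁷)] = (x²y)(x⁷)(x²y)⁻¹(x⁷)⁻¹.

[(x²y), (x⁷)] = (x²y)·(x⁷)·(x²y)⁻¹·(x⁷)⁻¹.
  (x²y) · (x⁷) = x³y
  (x³y) · (x²y⁻¹) = x
  x · x = x²

Answer: x²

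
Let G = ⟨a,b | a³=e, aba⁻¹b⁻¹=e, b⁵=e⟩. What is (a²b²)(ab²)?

Compute (a²b²) · (ab²) by multiplying left to right and reducing via the relations at each step:
  (a²b²) · a = b²
  (b²) · b² = b⁴

Answer: b⁴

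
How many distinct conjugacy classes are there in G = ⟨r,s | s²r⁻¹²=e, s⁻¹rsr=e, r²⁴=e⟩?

The conjugacy classes (representative and size) are:
  [e] (size 1), [r] (size 2), [r²] (size 2), [r³] (size 2), [r⁴] (size 2), [r⁵] (size 2), [r¹⁸] (size 2), [r⁷] (size 2), [r¹⁶] (size 2), [r¹⁵] (size 2), [r¹⁴] (size 2), [r¹³] (size 2), [r¹²] (size 1), [r⁶s] (size 12), [r⁵s⁻¹] (size 12).
Class equation: 1 + 2 + 2 + 2 + 2 + 2 + 2 + 2 + 2 + 2 + 2 + 2 + 1 + 12 + 12 = 48 = |G|. So G has 15 conjugacy classes.

Answer: 15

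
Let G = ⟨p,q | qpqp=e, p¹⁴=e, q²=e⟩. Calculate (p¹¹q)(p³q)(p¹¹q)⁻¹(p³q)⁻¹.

[(p¹¹q), (p³q)] = (p¹¹q)·(p³q)·(p¹¹q)⁻¹·(p³q)⁻¹.
  (p¹¹q) · (p³q) = p⁸
  (p⁸) · (p¹¹q) = p⁵q
  (p⁵q) · (p³q) = p²

Answer: p²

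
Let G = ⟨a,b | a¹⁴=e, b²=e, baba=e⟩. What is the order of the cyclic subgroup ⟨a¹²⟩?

|⟨a¹²⟩| equals the order of a¹². Compute successive powers until reaching e:
  (a¹²)¹ = a¹², (a¹²)² = a¹⁰, (a¹²)³ = a⁸, (a¹²)⁴ = a⁶, (a¹²)⁵ = a⁴, (a¹²)⁶ = a², (a¹²)⁷ = e.
The smallest positive k with (a¹²)ᵏ = e is 7, so |⟨a¹²⟩| = 7.

Answer: 7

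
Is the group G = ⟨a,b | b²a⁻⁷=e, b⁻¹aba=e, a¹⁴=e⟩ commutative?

a·b = ab but b·a = a⁶b⁻¹, so a·b ≠ b·a and G is not abelian.

Answer: No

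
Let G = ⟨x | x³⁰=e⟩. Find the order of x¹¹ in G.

Compute successive powers until reaching e:
  (x¹¹)¹ = x¹¹, (x¹¹)² = x²², (x¹¹)³ = x³, (x¹¹)⁴ = x¹⁴, (x¹¹)⁵ = x²⁵, (x¹¹)⁶ = x⁶, (x¹¹)⁷ = x¹⁷, (x¹¹)⁸ = x²⁸, (x¹¹)⁹ = x⁹, (x¹¹)¹⁰ = x²⁰, (x¹¹)¹¹ = x, (x¹¹)¹² = x¹², (x¹¹)¹³ = x²³, (x¹¹)¹⁴ = x⁴, (x¹¹)¹⁵ = x¹⁵, (x¹¹)¹⁶ = x²⁶, (x¹¹)¹⁷ = x⁷, (x¹¹)¹⁸ = x¹⁸, (x¹¹)¹⁹ = x²⁹, (x¹¹)²⁰ = x¹⁰, (x¹¹)²¹ = x²¹, (x¹¹)²² = x², (x¹¹)²³ = x¹³, (x¹¹)²⁴ = x²⁴, (x¹¹)²⁵ = x⁵, (x¹¹)²⁶ = x¹⁶, (x¹¹)²⁷ = x²⁷, (x¹¹)²⁸ = x⁸, (x¹¹)²⁹ = x¹⁹, (x¹¹)³⁰ = e.
The smallest positive k with (x¹¹)ᵏ = e is 30.

Answer: 30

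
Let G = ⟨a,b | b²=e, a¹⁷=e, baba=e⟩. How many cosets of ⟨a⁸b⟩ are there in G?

First find ord(a⁸b) by computing successive powers:
  (a⁸b)¹ = a⁸b, (a⁸b)² = e.
So |⟨a⁸b⟩| = ord(a⁸b) = 2. With |G| = 34, by Lagrange [G : ⟨a⁸b⟩] = 34/2 = 17.

Answer: 17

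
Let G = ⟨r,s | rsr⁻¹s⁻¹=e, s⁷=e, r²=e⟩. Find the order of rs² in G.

Compute successive powers until reaching e:
  (rs²)¹ = rs², (rs²)² = s⁴, (rs²)³ = rs⁶, (rs²)⁴ = s, (rs²)⁵ = rs³, (rs²)⁶ = s⁵, (rs²)⁷ = r, (rs²)⁸ = s², (rs²)⁹ = rs⁴, (rs²)¹⁰ = s⁶, (rs²)¹¹ = rs, (rs²)¹² = s³, (rs²)¹³ = rs⁵, (rs²)¹⁴ = e.
The smallest positive k with (rs²)ᵏ = e is 14.

Answer: 14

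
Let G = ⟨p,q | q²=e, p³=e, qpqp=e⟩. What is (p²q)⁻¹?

The order of (p²q) is 2 (smallest k with (p²q)ᵏ = e), so (p²q)⁻¹ = (p²q)¹ = p²q.
Check: (p²q) · (p²q) → (p²q) · p² = q;   q · q = e, giving e as required.

Answer: p²q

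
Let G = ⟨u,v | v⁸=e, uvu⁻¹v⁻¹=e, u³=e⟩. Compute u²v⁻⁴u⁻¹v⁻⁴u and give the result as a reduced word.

Multiply left to right, reducing at each step:
  (u²) · v⁻⁴ = u²v⁴
  (u²v⁴) · u⁻¹ = uv⁴
  (uv⁴) · v⁻⁴ = u
  u · u = u²

Answer: u²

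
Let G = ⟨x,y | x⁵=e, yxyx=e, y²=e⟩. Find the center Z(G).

An element z ∈ Z(G) iff z commutes with every generator.
For example e is central: e·x = x = x·e; e·y = y = y·e.
Whereas x ∉ Z(G) since x·y = xy ≠ x⁴y = y·x.
Checking each of the 10 elements this way gives Z(G) = {e}, of order 1.

Answer: {e}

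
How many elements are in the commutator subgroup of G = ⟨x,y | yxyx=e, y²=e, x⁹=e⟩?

G' = [G, G] is generated by all commutators. The generator-pair commutators are: [x, y] = x².
The subgroup they normally generate is {e, x, x², x³, x⁴, x⁵, x⁶, x⁷, x⁸}, of order 9.
Check: |G/G'| = 18/9 = 2 is the order of the abelianisation.

Answer: 9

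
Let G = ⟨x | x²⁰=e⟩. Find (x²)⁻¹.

The order of (x²) is 10 (smallest k with (x²)ᵏ = e), so (x²)⁻¹ = (x²)⁹ = x¹⁸.
Check: (x²) · (x¹⁸) → (x²) · x¹⁸ = e, giving e as required.

Answer: x¹⁸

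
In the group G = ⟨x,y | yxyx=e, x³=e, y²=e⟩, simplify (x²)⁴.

Compute successive powers of (x²), reducing at each step:
  (x²)²: (x²) · x² = x
  (x²)³: x · x² = e
  (x²)⁴: e · x² = x²

Answer: x²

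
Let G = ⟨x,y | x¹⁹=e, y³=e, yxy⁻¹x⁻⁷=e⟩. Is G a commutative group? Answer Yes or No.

x·y = xy but y·x = x⁷y, so x·y ≠ y·x and G is not abelian.

Answer: No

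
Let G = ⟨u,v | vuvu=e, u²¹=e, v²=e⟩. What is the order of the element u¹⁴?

Compute successive powers until reaching e:
  (u¹⁴)¹ = u¹⁴, (u¹⁴)² = u⁷, (u¹⁴)³ = e.
The smallest positive k with (u¹⁴)ᵏ = e is 3.

Answer: 3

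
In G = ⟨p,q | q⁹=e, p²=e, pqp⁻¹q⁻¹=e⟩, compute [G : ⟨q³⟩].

First find ord(q³) by computing successive powers:
  (q³)¹ = q³, (q³)² = q⁶, (q³)³ = e.
So |⟨q³⟩| = ord(q³) = 3. With |G| = 18, by Lagrange [G : ⟨q³⟩] = 18/3 = 6.

Answer: 6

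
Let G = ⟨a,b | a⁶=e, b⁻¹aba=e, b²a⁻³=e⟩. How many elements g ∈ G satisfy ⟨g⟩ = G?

⟨g⟩ = G would require ord(g) = |G| = 12, but the maximum element order in G is 6 < 12. So G is not cyclic and no single element generates it: the count is 0.

Answer: 0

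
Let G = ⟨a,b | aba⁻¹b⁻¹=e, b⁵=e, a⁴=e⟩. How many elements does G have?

Enumerate words in the generators, reducing via the relations: the distinct elements are
  {a, b, e, ab, a², a³, b², b³, b⁴, ab², ab³, ab⁴, a²b, a³b, a²b², a²b³, a²b⁴, a³b², a³b³, a³b⁴}.
No further products give new elements, so |G| = 20.

Answer: 20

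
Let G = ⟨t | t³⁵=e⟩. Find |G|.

G is generated by a single element, so G is cyclic. The relator gives t³⁵ = e and no smaller power is forced to be e, so the 35 powers {e, t, t², t³, t⁴, t⁵, t⁶, t⁷, t⁸, t⁹, t²², t²³, t²¹, t²⁰, t²⁴, t²⁵, t²⁶, t²⁷, t²⁸, t²⁹, t³², t³³, t³¹, t³⁰, t³⁴, t¹², t¹³, t¹¹, t¹⁰, t¹⁴, t¹⁵, t¹⁶, t¹⁷, t¹⁸, t¹⁹} are distinct. Hence |G| = 35.

Answer: 35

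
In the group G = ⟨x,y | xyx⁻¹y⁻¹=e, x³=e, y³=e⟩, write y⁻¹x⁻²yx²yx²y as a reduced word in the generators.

Multiply left to right, reducing at each step:
  (y²) · x⁻² = xy²
  (xy²) · y = x
  x · x² = e
  e · y = y
  y · x² = x²y
  (x²y) · y = x²y²

Answer: x²y²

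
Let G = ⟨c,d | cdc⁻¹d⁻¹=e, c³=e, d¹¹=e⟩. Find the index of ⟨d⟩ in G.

First find ord(d) by computing successive powers:
  d¹ = d, d² = d², d³ = d³, d⁴ = d⁴, d⁵ = d⁵, d⁶ = d⁶, d⁷ = d⁷, d⁸ = d⁸, d⁹ = d⁹, d¹⁰ = d¹⁰, d¹¹ = e.
So |⟨d⟩| = ord(d) = 11. With |G| = 33, by Lagrange [G : ⟨d⟩] = 33/11 = 3.

Answer: 3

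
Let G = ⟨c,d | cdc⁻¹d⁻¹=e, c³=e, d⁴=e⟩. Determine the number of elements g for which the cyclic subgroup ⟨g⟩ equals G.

G is cyclic of order 12. An element generates G iff its order is 12, and a cyclic group of order 12 has exactly φ(12) = 4 such elements.

Answer: 4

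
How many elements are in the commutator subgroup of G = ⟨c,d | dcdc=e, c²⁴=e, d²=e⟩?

G' = [G, G] is generated by all commutators. The generator-pair commutators are: [c, d] = c².
The subgroup they normally generate is {e, c², c⁴, c⁶, c⁸, c¹⁰, c¹², c¹⁴, c¹⁶, c¹⁸, c²⁰, c²²}, of order 12.
Check: |G/G'| = 48/12 = 4 is the order of the abelianisation.

Answer: 12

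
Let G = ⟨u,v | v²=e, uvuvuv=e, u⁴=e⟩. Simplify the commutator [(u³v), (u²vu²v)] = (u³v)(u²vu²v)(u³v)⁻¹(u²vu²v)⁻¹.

[(u³v), (u²vu²v)] = (u³v)·(u²vu²v)·(u³v)⁻¹·(u²vu²v)⁻¹.
  (u³v) · (u²vu²v) = uvu²
  (uvu²) · (vu) = vu²v
  (vu²v) · (u²vu²v) = u²

Answer: u²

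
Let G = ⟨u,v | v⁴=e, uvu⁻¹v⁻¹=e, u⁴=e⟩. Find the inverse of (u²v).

The order of (u²v) is 4 (smallest k with (u²v)ᵏ = e), so (u²v)⁻¹ = (u²v)³ = u²v³.
Check: (u²v) · (u²v³) → (u²v) · u² = v;   v · v³ = e, giving e as required.

Answer: u²v³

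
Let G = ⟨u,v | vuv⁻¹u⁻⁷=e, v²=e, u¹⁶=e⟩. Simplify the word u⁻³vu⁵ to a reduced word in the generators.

Multiply left to right, reducing at each step:
  (u¹³) · v = u¹³v
  (u¹³v) · u⁵ = v

Answer: v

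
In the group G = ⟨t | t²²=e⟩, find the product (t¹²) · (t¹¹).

Compute (t¹²) · (t¹¹) by multiplying left to right and reducing via the relations at each step:
  (t¹²) · t¹¹ = t

Answer: t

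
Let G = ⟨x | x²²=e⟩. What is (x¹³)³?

Compute successive powers of (x¹³), reducing at each step:
  (x¹³)²: (x¹³) · x¹³ = x⁴
  (x¹³)³: (x⁴) · x¹³ = x¹⁷

Answer: x¹⁷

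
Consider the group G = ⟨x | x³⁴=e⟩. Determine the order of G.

G is generated by a single element, so G is cyclic. The relator gives x³⁴ = e and no smaller power is forced to be e, so the 34 powers {e, x, x², x³, x⁴, x⁵, x⁶, x⁷, x⁸, x⁹, x²², x²³, x²¹, x²⁰, x²⁴, x²⁵, x²⁶, x²⁷, x²⁸, x²⁹, x³², x³³, x³¹, x³⁰, x¹², x¹³, x¹¹, x¹⁰, x¹⁴, x¹⁵, x¹⁶, x¹⁷, x¹⁸, x¹⁹} are distinct. Hence |G| = 34.

Answer: 34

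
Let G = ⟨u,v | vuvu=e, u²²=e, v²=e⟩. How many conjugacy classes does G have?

The conjugacy classes (representative and size) are:
  [e] (size 1), [u] (size 2), [u²] (size 2), [u¹⁹] (size 2), [u⁴] (size 2), [u⁵] (size 2), [u⁶] (size 2), [u⁷] (size 2), [u⁸] (size 2), [u¹³] (size 2), [u¹⁰] (size 2), [u¹¹] (size 1), [u⁶v] (size 11), [uv] (size 11).
Class equation: 1 + 2 + 2 + 2 + 2 + 2 + 2 + 2 + 2 + 2 + 2 + 1 + 11 + 11 = 44 = |G|. So G has 14 conjugacy classes.

Answer: 14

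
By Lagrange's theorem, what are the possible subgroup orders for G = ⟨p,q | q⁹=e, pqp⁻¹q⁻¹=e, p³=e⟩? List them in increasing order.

|G| = 27 = 3³. By Lagrange's theorem the order of any subgroup divides 27; the divisors of 27 are 1, 3, 9, 27.

Answer: 1, 3, 9, 27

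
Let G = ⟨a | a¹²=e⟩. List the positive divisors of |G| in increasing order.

|G| = 12 = 2² · 3. By Lagrange's theorem the order of any subgroup divides 12; the divisors of 12 are 1, 2, 3, 4, 6, 12.

Answer: 1, 2, 3, 4, 6, 12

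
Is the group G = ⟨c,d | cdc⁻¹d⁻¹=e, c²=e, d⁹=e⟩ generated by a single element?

|G| = 18. The element cd has order 18 (its powers give 18 distinct elements), so ⟨cd⟩ = G and G is cyclic.

Answer: Yes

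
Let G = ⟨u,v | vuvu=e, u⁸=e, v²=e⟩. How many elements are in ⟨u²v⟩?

|⟨u²v⟩| equals the order of u²v. Compute successive powers until reaching e:
  (u²v)¹ = u²v, (u²v)² = e.
The smallest positive k with (u²v)ᵏ = e is 2, so |⟨u²v⟩| = 2.

Answer: 2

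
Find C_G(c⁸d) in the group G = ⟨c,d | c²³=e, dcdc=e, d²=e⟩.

⟨c⁸d⟩ ⊆ C_G(c⁸d) since powers of c⁸d commute with c⁸d; so |C_G(c⁸d)| ≥ |⟨c⁸d⟩| = 2.
By orbit–stabilizer, |C_G(c⁸d)| = |G| / |conj. class of c⁸d| = 46 / 23 = 2.
The 2 elements commuting with c⁸d are {e, c⁸d}.

Answer: {e, c⁸d}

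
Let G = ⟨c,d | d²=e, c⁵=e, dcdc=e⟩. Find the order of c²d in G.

Compute successive powers until reaching e:
  (c²d)¹ = c²d, (c²d)² = e.
The smallest positive k with (c²d)ᵏ = e is 2.

Answer: 2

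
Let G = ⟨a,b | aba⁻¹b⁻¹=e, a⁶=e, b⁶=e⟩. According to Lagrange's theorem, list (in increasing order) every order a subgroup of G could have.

|G| = 36 = 2² · 3². By Lagrange's theorem the order of any subgroup divides 36; the divisors of 36 are 1, 2, 3, 4, 6, 9, 12, 18, 36.

Answer: 1, 2, 3, 4, 6, 9, 12, 18, 36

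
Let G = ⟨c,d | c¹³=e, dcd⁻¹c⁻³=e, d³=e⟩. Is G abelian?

c·d = cd but d·c = c³d, so c·d ≠ d·c and G is not abelian.

Answer: No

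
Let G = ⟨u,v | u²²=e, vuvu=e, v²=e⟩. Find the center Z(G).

An element z ∈ Z(G) iff z commutes with every generator.
For example u¹¹ is central: (u¹¹)·u = u¹² = u·(u¹¹); (u¹¹)·v = u¹¹v = v·(u¹¹).
Whereas u ∉ Z(G) since u·v = uv ≠ u²¹v = v·u.
Checking each of the 44 elements this way gives Z(G) = {e, u¹¹}, of order 2.

Answer: {e, u¹¹}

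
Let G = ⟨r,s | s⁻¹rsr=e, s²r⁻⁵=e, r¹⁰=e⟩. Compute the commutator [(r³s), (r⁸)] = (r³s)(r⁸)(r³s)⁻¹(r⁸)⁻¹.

[(r³s), (r⁸)] = (r³s)·(r⁸)·(r³s)⁻¹·(r⁸)⁻¹.
  (r³s) · (r⁸) = s⁻¹
  (s⁻¹) · (r³s⁻¹) = r²
  (r²) · (r²) = r⁴

Answer: r⁴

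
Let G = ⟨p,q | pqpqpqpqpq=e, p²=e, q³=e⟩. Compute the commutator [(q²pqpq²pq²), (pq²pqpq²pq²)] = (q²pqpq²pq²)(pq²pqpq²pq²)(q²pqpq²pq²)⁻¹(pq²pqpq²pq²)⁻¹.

[(q²pqpq²pq²), (pq²pqpq²pq²)] = (q²pqpq²pq²)·(pq²pqpq²pq²)·(q²pqpq²pq²)⁻¹·(pq²pqpq²pq²)⁻¹.
  (q²pqpq²pq²) · (pq²pqpq²pq²) = p
  p · (qpqpq²pq) = q²pq²pqpq
  (q²pq²pqpq) · (pq²pqpq²pq²) = qpqpq²pq

Answer: qpqpq²pq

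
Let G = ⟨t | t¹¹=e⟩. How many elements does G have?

G is generated by a single element, so G is cyclic. The relator gives t¹¹ = e and no smaller power is forced to be e, so the 11 powers {e, t, t², t³, t⁴, t⁵, t⁶, t⁷, t⁸, t⁹, t¹⁰} are distinct. Hence |G| = 11.

Answer: 11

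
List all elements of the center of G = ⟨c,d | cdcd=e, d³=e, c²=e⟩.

An element z ∈ Z(G) iff z commutes with every generator.
For example e is central: e·c = c = c·e; e·d = d = d·e.
Whereas c ∉ Z(G) since c·d = cd ≠ cd² = d·c.
Checking each of the 6 elements this way gives Z(G) = {e}, of order 1.

Answer: {e}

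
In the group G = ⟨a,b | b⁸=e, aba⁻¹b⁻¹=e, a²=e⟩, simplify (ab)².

Compute successive powers of (ab), reducing at each step:
  (ab)²: (ab) · a = b;   b · b = b²

Answer: b²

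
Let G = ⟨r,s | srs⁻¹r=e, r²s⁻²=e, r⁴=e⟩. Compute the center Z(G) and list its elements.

An element z ∈ Z(G) iff z commutes with every generator.
For example r² is central: (r²)·r = r³ = r·(r²); (r²)·s = s⁻¹ = s·(r²).
Whereas r ∉ Z(G) since r·s = rs ≠ rs⁻¹ = s·r.
Checking each of the 8 elements this way gives Z(G) = {e, r²}, of order 2.

Answer: {e, r²}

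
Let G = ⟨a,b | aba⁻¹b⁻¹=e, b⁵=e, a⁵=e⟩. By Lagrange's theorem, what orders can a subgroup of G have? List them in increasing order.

|G| = 25 = 5². By Lagrange's theorem the order of any subgroup divides 25; the divisors of 25 are 1, 5, 25.

Answer: 1, 5, 25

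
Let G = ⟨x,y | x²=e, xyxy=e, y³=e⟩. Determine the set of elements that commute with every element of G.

An element z ∈ Z(G) iff z commutes with every generator.
For example e is central: e·x = x = x·e; e·y = y = y·e.
Whereas x ∉ Z(G) since x·y = xy ≠ xy² = y·x.
Checking each of the 6 elements this way gives Z(G) = {e}, of order 1.

Answer: {e}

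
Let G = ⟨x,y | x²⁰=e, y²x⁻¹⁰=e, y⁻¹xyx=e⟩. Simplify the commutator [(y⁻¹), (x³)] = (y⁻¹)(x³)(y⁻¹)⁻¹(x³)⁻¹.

[(y⁻¹), (x³)] = (y⁻¹)·(x³)·(y⁻¹)⁻¹·(x³)⁻¹.
  (y⁻¹) · (x³) = x⁷y
  (x⁷y) · y = x¹⁷
  (x¹⁷) · (x¹⁷) = x¹⁴

Answer: x¹⁴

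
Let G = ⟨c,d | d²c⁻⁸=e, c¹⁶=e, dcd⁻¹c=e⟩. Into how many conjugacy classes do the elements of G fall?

The conjugacy classes (representative and size) are:
  [e] (size 1), [c] (size 2), [c¹⁴] (size 2), [c¹³] (size 2), [c¹²] (size 2), [c⁵] (size 2), [c¹⁰] (size 2), [c⁷] (size 2), [c⁸] (size 1), [d⁻¹] (size 8), [c⁷d⁻¹] (size 8).
Class equation: 1 + 2 + 2 + 2 + 2 + 2 + 2 + 2 + 1 + 8 + 8 = 32 = |G|. So G has 11 conjugacy classes.

Answer: 11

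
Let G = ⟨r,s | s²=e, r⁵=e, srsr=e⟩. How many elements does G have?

Enumerate words in the generators, reducing via the relations: the distinct elements are
  {e, r, s, rs, r², r³, r⁴, r²s, r³s, r⁴s}.
No further products give new elements, so |G| = 10.

Answer: 10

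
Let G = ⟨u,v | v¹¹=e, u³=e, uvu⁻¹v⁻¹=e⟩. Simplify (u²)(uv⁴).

Compute (u²) · (uv⁴) by multiplying left to right and reducing via the relations at each step:
  (u²) · u = e
  e · v⁴ = v⁴

Answer: v⁴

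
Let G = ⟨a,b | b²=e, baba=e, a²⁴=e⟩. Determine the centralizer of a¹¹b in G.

⟨a¹¹b⟩ ⊆ C_G(a¹¹b) since powers of a¹¹b commute with a¹¹b; so |C_G(a¹¹b)| ≥ |⟨a¹¹b⟩| = 2.
By orbit–stabilizer, |C_G(a¹¹b)| = |G| / |conj. class of a¹¹b| = 48 / 12 = 4.
The 4 elements commuting with a¹¹b are {e, a¹², a²³b, a¹¹b}.

Answer: {e, a¹², a²³b, a¹¹b}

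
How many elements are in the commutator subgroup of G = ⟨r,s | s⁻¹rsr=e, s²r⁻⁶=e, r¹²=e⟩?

G' = [G, G] is generated by all commutators. The generator-pair commutators are: [r, s] = r².
The subgroup they normally generate is {e, r², r⁴, r⁶, r⁸, r¹⁰}, of order 6.
Check: |G/G'| = 24/6 = 4 is the order of the abelianisation.

Answer: 6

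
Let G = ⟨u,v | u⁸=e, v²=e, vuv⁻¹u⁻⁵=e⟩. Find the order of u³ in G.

Compute successive powers until reaching e:
  (u³)¹ = u³, (u³)² = u⁶, (u³)³ = u, (u³)⁴ = u⁴, (u³)⁵ = u⁷, (u³)⁶ = u², (u³)⁷ = u⁵, (u³)⁸ = e.
The smallest positive k with (u³)ᵏ = e is 8.

Answer: 8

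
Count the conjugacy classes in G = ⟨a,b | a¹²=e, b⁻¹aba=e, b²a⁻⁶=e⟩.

The conjugacy classes (representative and size) are:
  [e] (size 1), [a¹¹] (size 2), [a²] (size 2), [a⁹] (size 2), [a⁴] (size 2), [a⁵] (size 2), [a⁶] (size 1), [a²b] (size 6), [ab] (size 6).
Class equation: 1 + 2 + 2 + 2 + 2 + 2 + 1 + 6 + 6 = 24 = |G|. So G has 9 conjugacy classes.

Answer: 9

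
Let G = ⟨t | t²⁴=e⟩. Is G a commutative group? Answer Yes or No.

G has a single generator, so G is cyclic and hence abelian.

Answer: Yes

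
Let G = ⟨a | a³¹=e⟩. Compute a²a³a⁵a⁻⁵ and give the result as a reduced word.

Multiply left to right, reducing at each step:
  (a²) · a³ = a⁵
  (a⁵) · a⁵ = a¹⁰
  (a¹⁰) · a⁻⁵ = a⁵

Answer: a⁵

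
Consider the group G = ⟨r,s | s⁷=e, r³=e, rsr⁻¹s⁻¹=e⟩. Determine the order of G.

Enumerate words in the generators, reducing via the relations: the distinct elements are
  {e, r, s, rs, r², s², s³, s⁴, s⁵, s⁶, rs², rs³, rs⁴, rs⁵, rs⁶, r²s, r²s², r²s³, r²s⁴, r²s⁵, r²s⁶}.
No further products give new elements, so |G| = 21.

Answer: 21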